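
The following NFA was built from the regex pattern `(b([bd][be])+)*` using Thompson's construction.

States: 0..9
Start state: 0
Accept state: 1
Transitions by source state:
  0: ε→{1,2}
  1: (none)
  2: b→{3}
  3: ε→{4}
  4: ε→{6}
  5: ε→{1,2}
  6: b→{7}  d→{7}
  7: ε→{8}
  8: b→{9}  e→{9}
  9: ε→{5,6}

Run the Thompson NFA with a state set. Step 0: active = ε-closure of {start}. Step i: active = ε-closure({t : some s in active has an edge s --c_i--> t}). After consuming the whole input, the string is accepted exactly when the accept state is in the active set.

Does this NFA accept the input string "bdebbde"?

initial (ε-close {0}): {0,1,2}
'b' @ 1: {3,4,6}
'd' @ 2: {7,8}
'e' @ 3: {1,2,5,6,9}  ✓accept
'b' @ 4: {3,4,6,7,8}
'b' @ 5: {1,2,5,6,7,8,9}  ✓accept
'd' @ 6: {7,8}
'e' @ 7: {1,2,5,6,9}  ✓accept
after full input: {1,2,5,6,9}  (accept=1 in)

Answer: ACCEPT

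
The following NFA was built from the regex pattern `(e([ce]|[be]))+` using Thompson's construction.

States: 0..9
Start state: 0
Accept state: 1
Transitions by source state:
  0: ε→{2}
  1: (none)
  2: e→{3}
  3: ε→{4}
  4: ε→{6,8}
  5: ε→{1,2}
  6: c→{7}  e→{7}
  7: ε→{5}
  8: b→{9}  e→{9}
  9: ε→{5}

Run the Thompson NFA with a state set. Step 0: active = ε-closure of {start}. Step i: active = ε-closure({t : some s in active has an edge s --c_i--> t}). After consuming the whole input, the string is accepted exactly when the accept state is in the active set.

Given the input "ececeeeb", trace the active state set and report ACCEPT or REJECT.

initial (ε-close {0}): {0,2}
'e' @ 1: {3,4,6,8}
'c' @ 2: {1,2,5,7}  ✓accept
'e' @ 3: {3,4,6,8}
'c' @ 4: {1,2,5,7}  ✓accept
'e' @ 5: {3,4,6,8}
'e' @ 6: {1,2,5,7,9}  ✓accept
'e' @ 7: {3,4,6,8}
'b' @ 8: {1,2,5,9}  ✓accept
end set {1,2,5,9} — state 1 in

Answer: ACCEPT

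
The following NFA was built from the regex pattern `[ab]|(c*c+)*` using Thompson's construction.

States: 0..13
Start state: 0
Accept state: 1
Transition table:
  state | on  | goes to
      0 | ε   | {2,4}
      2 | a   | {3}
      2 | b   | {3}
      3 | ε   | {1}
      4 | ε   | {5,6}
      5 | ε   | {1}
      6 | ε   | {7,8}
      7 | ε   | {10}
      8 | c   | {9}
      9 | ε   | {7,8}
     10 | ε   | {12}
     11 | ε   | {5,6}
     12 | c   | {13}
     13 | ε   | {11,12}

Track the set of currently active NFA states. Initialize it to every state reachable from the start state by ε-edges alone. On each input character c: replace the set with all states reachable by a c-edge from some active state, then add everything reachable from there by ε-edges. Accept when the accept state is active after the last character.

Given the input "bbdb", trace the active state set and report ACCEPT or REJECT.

Answer: REJECT

Derivation:
start: ε-closure({0}) = {0,1,2,4,5,6,7,8,10,12}
'b' @ 1: {1,3}  [accepting]
'b' @ 2: {}  — no active states
rest 'db' ignored (set empty)
end set {} — state 1 not in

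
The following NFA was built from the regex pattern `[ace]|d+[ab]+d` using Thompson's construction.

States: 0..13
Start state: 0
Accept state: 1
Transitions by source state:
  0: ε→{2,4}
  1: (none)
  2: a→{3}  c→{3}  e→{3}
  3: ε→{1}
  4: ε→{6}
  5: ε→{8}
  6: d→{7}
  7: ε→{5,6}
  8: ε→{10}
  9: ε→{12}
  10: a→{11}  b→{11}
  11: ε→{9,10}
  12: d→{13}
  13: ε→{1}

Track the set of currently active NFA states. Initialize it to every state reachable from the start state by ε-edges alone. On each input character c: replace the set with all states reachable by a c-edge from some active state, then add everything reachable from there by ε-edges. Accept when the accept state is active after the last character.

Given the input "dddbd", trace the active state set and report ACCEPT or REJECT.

Answer: ACCEPT

Trace:
S₀ = ε-closure({0}) = {0,2,4,6}
'd' @ 1: {5,6,7,8,10}
'd' @ 2: {5,6,7,8,10}
'd' @ 3: {5,6,7,8,10}
'b' @ 4: {9,10,11,12}
'd' @ 5: {1,13}  [accepting]
end set {1,13} — state 1 in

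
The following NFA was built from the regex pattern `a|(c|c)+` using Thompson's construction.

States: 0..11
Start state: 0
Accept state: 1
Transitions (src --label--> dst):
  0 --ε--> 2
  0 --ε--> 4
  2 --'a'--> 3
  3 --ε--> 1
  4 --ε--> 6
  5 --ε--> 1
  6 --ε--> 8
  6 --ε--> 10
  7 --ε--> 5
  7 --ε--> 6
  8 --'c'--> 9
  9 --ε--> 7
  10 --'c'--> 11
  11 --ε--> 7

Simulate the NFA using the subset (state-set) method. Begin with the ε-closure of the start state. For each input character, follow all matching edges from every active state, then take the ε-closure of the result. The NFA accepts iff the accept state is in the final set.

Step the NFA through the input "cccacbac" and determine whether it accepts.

Answer: REJECT

Trace:
initial (ε-close {0}): {0,2,4,6,8,10}
'c' @ 1: {1,5,6,7,8,9,10,11}  (accept∈set)
'c' @ 2: {1,5,6,7,8,9,10,11}  (accept∈set)
'c' @ 3: {1,5,6,7,8,9,10,11}  (accept∈set)
'a' @ 4: {}  — state set empty
rest 'cbac' ignored (set empty)
after full input: {}  (accept=1 not in)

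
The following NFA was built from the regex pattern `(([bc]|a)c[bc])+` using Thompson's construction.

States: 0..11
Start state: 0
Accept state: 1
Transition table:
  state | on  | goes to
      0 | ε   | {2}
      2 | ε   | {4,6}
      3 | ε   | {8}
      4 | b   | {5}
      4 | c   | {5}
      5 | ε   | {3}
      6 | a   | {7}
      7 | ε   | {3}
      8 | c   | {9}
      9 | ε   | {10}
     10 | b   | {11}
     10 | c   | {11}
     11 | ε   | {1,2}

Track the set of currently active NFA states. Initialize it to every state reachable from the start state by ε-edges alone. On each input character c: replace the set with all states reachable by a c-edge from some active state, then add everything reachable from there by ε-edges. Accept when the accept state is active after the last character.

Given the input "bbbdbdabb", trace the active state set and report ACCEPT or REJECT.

start: ε-closure({0}) = {0,2,4,6}
'b' @ 1: {3,5,8}
'b' @ 2: {}  — no active states
rest 'bdbdabb' ignored (set empty)
end set {} — state 1 not in

Answer: REJECT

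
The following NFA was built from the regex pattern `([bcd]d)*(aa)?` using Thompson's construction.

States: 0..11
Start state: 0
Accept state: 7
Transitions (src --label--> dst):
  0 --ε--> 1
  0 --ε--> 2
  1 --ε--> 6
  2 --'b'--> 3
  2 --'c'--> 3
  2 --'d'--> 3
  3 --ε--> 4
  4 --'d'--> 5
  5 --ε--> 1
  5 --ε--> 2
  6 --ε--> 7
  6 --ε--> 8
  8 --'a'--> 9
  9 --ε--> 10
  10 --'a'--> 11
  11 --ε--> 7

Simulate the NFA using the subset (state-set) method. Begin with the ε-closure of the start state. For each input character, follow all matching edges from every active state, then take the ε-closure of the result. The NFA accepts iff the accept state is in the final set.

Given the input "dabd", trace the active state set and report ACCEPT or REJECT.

start: ε-closure({0}) = {0,1,2,6,7,8}
'd' @ 1: {3,4}
'a' @ 2: {}  — no active states
rest 'bd' ignored (set empty)
after full input: {}  (accept=7 not in)

Answer: REJECT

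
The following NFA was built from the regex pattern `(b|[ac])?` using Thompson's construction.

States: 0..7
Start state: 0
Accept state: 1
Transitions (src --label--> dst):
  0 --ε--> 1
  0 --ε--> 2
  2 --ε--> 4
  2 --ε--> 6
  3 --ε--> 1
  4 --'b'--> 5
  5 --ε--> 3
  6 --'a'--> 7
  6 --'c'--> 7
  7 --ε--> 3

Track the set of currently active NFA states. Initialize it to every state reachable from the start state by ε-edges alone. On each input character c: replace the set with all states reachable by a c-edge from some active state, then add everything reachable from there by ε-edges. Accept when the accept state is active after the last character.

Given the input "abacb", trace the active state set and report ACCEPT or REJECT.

Answer: REJECT

Derivation:
start: ε-closure({0}) = {0,1,2,4,6}
'a' @ 1: {1,3,7}  ✓accept
'b' @ 2: {}  — dead — no transitions
rest 'acb' ignored (set empty)
after full input: {}  (accept=1 not in)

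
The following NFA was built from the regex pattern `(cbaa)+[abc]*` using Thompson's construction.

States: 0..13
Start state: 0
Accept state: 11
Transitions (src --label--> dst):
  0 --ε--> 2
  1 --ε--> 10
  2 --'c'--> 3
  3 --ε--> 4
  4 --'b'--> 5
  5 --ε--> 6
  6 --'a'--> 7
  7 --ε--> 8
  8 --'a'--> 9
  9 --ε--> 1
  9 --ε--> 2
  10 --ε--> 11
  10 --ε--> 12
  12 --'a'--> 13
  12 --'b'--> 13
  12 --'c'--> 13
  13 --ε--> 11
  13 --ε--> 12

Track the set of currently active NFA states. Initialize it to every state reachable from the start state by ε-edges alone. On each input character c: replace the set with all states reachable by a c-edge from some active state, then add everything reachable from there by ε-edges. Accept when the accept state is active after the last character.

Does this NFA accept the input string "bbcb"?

start: ε-closure({0}) = {0,2}
'b' @ 1: {}  — state set empty
rest 'bcb' ignored (set empty)
end set {} — state 11 not in

Answer: REJECT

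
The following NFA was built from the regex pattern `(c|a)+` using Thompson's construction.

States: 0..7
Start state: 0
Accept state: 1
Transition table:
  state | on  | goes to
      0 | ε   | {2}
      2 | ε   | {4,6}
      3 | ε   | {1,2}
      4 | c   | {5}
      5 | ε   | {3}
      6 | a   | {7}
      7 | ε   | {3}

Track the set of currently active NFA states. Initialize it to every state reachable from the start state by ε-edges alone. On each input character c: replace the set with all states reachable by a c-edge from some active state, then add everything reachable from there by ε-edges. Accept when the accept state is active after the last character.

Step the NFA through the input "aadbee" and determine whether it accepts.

Answer: REJECT

Trace:
start: ε-closure({0}) = {0,2,4,6}
'a' @ 1: {1,2,3,4,6,7}  ✓accept
'a' @ 2: {1,2,3,4,6,7}  ✓accept
'd' @ 3: {}  — no active states
rest 'bee' ignored (set empty)
end set {} — state 1 not in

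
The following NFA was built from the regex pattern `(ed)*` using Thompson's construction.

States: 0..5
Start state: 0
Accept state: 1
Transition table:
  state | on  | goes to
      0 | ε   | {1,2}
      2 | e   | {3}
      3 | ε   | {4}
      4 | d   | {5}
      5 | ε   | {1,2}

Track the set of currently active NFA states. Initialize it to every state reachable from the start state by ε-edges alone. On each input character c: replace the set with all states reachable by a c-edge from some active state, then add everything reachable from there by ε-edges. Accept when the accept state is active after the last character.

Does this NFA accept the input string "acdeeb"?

Answer: REJECT

Derivation:
initial (ε-close {0}): {0,1,2}
'a' @ 1: {}  — dead — no transitions
rest 'cdeeb' ignored (set empty)
end set {} — state 1 not in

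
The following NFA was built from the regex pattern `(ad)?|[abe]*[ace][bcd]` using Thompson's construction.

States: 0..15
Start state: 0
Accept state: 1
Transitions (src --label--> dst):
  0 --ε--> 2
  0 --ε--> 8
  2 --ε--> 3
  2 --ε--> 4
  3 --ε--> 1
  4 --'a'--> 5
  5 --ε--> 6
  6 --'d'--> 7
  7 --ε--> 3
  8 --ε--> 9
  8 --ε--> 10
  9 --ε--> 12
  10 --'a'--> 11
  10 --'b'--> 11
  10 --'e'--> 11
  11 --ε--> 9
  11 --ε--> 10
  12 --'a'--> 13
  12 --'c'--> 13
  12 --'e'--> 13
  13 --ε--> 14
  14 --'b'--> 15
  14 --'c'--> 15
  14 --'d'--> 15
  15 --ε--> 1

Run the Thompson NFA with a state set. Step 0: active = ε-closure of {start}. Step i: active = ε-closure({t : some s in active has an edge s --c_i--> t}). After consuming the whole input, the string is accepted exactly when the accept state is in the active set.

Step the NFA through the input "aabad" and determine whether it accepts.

initial (ε-close {0}): {0,1,2,3,4,8,9,10,12}
'a' @ 1: {5,6,9,10,11,12,13,14}
'a' @ 2: {9,10,11,12,13,14}
'b' @ 3: {1,9,10,11,12,15}  (accept∈set)
'a' @ 4: {9,10,11,12,13,14}
'd' @ 5: {1,15}  (accept∈set)
after full input: {1,15}  (accept=1 in)

Answer: ACCEPT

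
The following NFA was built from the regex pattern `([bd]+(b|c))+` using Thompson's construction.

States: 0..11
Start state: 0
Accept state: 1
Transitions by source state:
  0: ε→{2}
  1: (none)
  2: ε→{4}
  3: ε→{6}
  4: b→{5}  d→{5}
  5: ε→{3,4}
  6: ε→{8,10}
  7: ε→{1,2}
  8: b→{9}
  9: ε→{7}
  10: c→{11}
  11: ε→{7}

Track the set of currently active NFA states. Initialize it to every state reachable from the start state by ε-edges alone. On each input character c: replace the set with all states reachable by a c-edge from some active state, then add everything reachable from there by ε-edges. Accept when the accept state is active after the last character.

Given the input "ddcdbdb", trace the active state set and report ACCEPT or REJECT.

Answer: ACCEPT

Derivation:
S₀ = ε-closure({0}) = {0,2,4}
'd' @ 1: {3,4,5,6,8,10}
'd' @ 2: {3,4,5,6,8,10}
'c' @ 3: {1,2,4,7,11}  [accepting]
'd' @ 4: {3,4,5,6,8,10}
'b' @ 5: {1,2,3,4,5,6,7,8,9,10}  [accepting]
'd' @ 6: {3,4,5,6,8,10}
'b' @ 7: {1,2,3,4,5,6,7,8,9,10}  [accepting]
end set {1,2,3,4,5,6,7,8,9,10} — state 1 in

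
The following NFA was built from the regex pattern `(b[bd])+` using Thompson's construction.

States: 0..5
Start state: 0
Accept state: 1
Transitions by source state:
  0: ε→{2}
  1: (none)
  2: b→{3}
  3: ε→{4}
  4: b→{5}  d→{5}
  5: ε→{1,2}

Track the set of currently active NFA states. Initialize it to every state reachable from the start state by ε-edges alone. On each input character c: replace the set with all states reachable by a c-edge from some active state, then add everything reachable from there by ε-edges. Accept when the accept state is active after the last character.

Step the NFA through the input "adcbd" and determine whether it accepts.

Answer: REJECT

Steps:
initial (ε-close {0}): {0,2}
'a' @ 1: {}  — dead — no transitions
rest 'dcbd' ignored (set empty)
after full input: {}  (accept=1 not in)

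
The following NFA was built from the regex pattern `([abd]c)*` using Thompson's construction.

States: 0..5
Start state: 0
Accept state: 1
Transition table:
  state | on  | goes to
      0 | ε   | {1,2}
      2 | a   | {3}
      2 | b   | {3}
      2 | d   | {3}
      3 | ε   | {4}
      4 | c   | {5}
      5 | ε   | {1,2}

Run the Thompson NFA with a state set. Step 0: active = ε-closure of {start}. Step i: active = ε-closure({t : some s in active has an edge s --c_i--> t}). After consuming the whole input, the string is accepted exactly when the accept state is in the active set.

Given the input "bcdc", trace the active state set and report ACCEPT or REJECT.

initial (ε-close {0}): {0,1,2}
'b' @ 1: {3,4}
'c' @ 2: {1,2,5}  [accepting]
'd' @ 3: {3,4}
'c' @ 4: {1,2,5}  [accepting]
after full input: {1,2,5}  (accept=1 in)

Answer: ACCEPT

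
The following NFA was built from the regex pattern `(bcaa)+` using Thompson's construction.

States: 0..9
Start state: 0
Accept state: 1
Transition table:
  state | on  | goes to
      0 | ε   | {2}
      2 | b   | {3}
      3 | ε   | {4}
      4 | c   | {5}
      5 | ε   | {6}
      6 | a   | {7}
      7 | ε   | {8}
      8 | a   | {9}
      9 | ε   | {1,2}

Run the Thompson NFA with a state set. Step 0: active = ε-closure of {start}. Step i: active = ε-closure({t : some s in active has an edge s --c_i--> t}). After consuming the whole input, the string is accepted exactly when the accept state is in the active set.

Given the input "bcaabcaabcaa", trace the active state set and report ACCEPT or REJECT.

S₀ = ε-closure({0}) = {0,2}
'b' @ 1: {3,4}
'c' @ 2: {5,6}
'a' @ 3: {7,8}
'a' @ 4: {1,2,9}  ✓accept
'b' @ 5: {3,4}
'c' @ 6: {5,6}
'a' @ 7: {7,8}
'a' @ 8: {1,2,9}  ✓accept
'b' @ 9: {3,4}
'c' @ 10: {5,6}
'a' @ 11: {7,8}
'a' @ 12: {1,2,9}  ✓accept
after full input: {1,2,9}  (accept=1 in)

Answer: ACCEPT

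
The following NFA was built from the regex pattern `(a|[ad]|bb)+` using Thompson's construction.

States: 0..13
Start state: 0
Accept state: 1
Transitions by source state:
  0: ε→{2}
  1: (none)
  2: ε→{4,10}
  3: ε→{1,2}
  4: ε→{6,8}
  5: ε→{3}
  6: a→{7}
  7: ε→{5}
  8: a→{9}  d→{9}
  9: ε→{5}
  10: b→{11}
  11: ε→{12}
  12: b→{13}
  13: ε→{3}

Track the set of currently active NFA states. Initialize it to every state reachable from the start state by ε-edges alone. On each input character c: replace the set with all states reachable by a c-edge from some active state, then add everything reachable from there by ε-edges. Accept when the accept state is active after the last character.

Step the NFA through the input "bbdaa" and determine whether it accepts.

Answer: ACCEPT

Steps:
initial (ε-close {0}): {0,2,4,6,8,10}
'b' @ 1: {11,12}
'b' @ 2: {1,2,3,4,6,8,10,13}  ✓accept
'd' @ 3: {1,2,3,4,5,6,8,9,10}  ✓accept
'a' @ 4: {1,2,3,4,5,6,7,8,9,10}  ✓accept
'a' @ 5: {1,2,3,4,5,6,7,8,9,10}  ✓accept
end set {1,2,3,4,5,6,7,8,9,10} — state 1 in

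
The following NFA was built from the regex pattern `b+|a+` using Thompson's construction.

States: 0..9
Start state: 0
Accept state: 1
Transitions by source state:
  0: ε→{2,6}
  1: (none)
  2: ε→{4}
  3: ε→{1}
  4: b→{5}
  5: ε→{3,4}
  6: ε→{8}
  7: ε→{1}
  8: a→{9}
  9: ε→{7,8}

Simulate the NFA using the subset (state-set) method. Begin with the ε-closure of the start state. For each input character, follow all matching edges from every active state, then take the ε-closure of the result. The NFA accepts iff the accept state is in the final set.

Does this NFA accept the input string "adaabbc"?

Answer: REJECT

Steps:
start: ε-closure({0}) = {0,2,4,6,8}
'a' @ 1: {1,7,8,9}  (accept∈set)
'd' @ 2: {}  — state set empty
rest 'aabbc' ignored (set empty)
final: {}; accept 1 not in set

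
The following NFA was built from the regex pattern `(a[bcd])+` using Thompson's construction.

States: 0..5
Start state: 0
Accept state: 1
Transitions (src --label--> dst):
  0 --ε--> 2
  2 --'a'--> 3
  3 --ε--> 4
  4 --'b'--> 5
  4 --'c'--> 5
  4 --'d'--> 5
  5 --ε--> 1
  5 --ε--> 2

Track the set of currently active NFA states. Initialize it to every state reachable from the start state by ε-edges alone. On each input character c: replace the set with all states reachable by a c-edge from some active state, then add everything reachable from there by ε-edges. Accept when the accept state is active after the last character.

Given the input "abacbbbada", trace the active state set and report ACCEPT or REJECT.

Answer: REJECT

Steps:
initial (ε-close {0}): {0,2}
'a' @ 1: {3,4}
'b' @ 2: {1,2,5}  [accepting]
'a' @ 3: {3,4}
'c' @ 4: {1,2,5}  [accepting]
'b' @ 5: {}  — state set empty
rest 'bbada' ignored (set empty)
end set {} — state 1 not in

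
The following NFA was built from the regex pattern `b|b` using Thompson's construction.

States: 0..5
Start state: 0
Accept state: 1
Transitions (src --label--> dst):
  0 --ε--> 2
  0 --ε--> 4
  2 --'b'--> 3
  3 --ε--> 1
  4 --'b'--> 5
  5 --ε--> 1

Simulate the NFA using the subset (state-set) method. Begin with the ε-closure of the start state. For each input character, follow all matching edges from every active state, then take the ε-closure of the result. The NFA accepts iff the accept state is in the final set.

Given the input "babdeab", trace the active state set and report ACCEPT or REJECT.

Answer: REJECT

Steps:
initial (ε-close {0}): {0,2,4}
'b' @ 1: {1,3,5}  (accept∈set)
'a' @ 2: {}  — state set empty
rest 'bdeab' ignored (set empty)
end set {} — state 1 not in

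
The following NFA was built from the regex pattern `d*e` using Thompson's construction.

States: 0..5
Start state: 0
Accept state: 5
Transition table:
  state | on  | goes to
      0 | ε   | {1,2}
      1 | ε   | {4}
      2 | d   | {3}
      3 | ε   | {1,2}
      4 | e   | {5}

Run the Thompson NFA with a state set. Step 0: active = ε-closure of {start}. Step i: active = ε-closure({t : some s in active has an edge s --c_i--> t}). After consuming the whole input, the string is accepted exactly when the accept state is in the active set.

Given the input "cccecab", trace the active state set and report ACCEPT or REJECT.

Answer: REJECT

Derivation:
initial (ε-close {0}): {0,1,2,4}
'c' @ 1: {}  — state set empty
rest 'ccecab' ignored (set empty)
after full input: {}  (accept=5 not in)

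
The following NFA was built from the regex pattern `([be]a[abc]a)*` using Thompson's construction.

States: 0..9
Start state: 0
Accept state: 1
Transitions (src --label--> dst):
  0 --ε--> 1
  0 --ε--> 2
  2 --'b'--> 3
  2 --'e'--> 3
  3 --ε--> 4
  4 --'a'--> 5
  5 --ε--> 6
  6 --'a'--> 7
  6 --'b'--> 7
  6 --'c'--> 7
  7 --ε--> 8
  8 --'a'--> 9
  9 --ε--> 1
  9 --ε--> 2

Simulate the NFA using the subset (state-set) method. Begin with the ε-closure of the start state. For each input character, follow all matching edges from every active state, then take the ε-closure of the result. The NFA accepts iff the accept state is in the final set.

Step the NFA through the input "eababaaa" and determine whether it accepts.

initial (ε-close {0}): {0,1,2}
'e' @ 1: {3,4}
'a' @ 2: {5,6}
'b' @ 3: {7,8}
'a' @ 4: {1,2,9}  [accepting]
'b' @ 5: {3,4}
'a' @ 6: {5,6}
'a' @ 7: {7,8}
'a' @ 8: {1,2,9}  [accepting]
end set {1,2,9} — state 1 in

Answer: ACCEPT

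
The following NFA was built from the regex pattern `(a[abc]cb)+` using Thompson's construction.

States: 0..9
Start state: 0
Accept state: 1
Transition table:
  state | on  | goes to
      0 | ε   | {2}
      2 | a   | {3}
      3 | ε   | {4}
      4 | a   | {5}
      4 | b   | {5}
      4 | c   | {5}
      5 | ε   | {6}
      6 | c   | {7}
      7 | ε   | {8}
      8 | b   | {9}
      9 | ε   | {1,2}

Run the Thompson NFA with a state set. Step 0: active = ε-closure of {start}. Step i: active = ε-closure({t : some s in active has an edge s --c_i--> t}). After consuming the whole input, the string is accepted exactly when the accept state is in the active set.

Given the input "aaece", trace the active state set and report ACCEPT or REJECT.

Answer: REJECT

Derivation:
start: ε-closure({0}) = {0,2}
'a' @ 1: {3,4}
'a' @ 2: {5,6}
'e' @ 3: {}  — state set empty
rest 'ce' ignored (set empty)
final: {}; accept 1 not in set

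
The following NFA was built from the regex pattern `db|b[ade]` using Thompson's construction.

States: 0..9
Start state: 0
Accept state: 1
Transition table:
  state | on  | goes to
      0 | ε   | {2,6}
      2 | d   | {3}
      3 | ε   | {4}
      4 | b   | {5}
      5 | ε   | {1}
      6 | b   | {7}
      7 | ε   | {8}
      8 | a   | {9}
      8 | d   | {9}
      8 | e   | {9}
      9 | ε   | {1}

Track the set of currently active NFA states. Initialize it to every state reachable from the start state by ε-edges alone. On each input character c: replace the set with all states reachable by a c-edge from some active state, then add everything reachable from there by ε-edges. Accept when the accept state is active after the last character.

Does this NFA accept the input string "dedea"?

initial (ε-close {0}): {0,2,6}
'd' @ 1: {3,4}
'e' @ 2: {}  — state set empty
rest 'dea' ignored (set empty)
final: {}; accept 1 not in set

Answer: REJECT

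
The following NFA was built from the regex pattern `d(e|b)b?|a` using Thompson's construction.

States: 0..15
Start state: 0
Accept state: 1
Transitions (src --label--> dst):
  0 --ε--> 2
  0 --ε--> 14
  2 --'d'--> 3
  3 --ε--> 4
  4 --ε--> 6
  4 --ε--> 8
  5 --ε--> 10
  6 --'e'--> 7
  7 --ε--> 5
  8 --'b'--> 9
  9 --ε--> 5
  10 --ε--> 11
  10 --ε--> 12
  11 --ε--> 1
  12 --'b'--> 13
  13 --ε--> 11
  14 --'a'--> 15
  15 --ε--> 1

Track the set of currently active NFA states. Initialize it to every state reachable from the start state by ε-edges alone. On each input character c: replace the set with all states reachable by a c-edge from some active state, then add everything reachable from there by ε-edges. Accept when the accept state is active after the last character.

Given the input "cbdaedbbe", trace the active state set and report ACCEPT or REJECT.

initial (ε-close {0}): {0,2,14}
'c' @ 1: {}  — state set empty
rest 'bdaedbbe' ignored (set empty)
end set {} — state 1 not in

Answer: REJECT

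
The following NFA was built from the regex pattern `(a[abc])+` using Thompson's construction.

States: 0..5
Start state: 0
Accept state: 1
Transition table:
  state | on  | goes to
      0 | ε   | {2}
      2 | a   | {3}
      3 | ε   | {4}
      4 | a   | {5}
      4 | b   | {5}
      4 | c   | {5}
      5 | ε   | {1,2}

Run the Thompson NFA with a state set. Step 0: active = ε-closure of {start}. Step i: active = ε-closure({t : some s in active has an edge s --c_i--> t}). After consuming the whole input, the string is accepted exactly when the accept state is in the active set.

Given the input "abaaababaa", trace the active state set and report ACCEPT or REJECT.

S₀ = ε-closure({0}) = {0,2}
'a' @ 1: {3,4}
'b' @ 2: {1,2,5}  (accept∈set)
'a' @ 3: {3,4}
'a' @ 4: {1,2,5}  (accept∈set)
'a' @ 5: {3,4}
'b' @ 6: {1,2,5}  (accept∈set)
'a' @ 7: {3,4}
'b' @ 8: {1,2,5}  (accept∈set)
'a' @ 9: {3,4}
'a' @ 10: {1,2,5}  (accept∈set)
after full input: {1,2,5}  (accept=1 in)

Answer: ACCEPT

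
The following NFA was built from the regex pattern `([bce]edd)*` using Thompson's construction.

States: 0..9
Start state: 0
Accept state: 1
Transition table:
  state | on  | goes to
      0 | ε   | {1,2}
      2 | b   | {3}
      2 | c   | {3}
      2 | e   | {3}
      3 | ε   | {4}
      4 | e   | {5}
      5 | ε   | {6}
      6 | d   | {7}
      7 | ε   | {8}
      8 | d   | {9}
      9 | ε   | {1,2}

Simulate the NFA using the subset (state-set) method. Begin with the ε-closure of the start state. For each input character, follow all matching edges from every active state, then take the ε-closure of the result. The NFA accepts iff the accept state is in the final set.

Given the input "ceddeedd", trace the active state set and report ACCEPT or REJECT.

start: ε-closure({0}) = {0,1,2}
'c' @ 1: {3,4}
'e' @ 2: {5,6}
'd' @ 3: {7,8}
'd' @ 4: {1,2,9}  [accepting]
'e' @ 5: {3,4}
'e' @ 6: {5,6}
'd' @ 7: {7,8}
'd' @ 8: {1,2,9}  [accepting]
end set {1,2,9} — state 1 in

Answer: ACCEPT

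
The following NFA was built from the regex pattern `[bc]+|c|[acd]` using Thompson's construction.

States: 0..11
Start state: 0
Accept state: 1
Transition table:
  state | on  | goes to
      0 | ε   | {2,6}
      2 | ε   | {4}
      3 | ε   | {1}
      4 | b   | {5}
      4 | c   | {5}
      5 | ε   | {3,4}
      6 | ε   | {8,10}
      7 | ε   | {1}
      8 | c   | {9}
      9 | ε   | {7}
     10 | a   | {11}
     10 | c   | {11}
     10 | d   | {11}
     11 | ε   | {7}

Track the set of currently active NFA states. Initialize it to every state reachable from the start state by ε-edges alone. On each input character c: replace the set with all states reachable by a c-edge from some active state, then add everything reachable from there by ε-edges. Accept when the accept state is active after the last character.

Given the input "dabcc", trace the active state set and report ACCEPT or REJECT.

Answer: REJECT

Derivation:
start: ε-closure({0}) = {0,2,4,6,8,10}
'd' @ 1: {1,7,11}  (accept∈set)
'a' @ 2: {}  — no active states
rest 'bcc' ignored (set empty)
final: {}; accept 1 not in set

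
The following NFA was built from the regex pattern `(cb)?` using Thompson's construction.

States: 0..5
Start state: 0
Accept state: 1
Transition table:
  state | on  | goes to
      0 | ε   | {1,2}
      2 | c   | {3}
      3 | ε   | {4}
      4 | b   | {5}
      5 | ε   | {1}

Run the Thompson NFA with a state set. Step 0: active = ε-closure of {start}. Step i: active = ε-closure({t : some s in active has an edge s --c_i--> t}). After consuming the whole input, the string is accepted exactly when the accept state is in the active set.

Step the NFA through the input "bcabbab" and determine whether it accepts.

Answer: REJECT

Derivation:
S₀ = ε-closure({0}) = {0,1,2}
'b' @ 1: {}  — state set empty
rest 'cabbab' ignored (set empty)
end set {} — state 1 not in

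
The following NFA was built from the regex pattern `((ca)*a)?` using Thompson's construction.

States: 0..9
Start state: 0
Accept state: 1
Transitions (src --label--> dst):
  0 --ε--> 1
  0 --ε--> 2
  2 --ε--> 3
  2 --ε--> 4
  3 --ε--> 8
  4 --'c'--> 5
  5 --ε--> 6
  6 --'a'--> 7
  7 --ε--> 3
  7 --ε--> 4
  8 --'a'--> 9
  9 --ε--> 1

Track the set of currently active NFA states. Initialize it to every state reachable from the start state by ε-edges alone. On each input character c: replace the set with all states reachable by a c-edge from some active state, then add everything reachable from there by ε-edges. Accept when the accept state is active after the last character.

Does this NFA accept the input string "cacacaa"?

Answer: ACCEPT

Trace:
initial (ε-close {0}): {0,1,2,3,4,8}
'c' @ 1: {5,6}
'a' @ 2: {3,4,7,8}
'c' @ 3: {5,6}
'a' @ 4: {3,4,7,8}
'c' @ 5: {5,6}
'a' @ 6: {3,4,7,8}
'a' @ 7: {1,9}  ✓accept
end set {1,9} — state 1 in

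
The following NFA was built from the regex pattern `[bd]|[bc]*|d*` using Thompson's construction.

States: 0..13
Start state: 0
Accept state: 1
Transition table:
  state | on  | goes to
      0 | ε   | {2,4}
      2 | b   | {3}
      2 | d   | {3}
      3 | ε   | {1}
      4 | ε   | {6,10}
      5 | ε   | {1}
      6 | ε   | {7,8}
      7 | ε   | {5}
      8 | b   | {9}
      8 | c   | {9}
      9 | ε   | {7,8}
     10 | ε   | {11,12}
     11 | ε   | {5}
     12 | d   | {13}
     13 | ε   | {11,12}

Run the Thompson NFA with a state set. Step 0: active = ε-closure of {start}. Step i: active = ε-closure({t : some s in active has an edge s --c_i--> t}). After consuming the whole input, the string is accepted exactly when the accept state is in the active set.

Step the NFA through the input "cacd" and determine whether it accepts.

Answer: REJECT

Trace:
S₀ = ε-closure({0}) = {0,1,2,4,5,6,7,8,10,11,12}
'c' @ 1: {1,5,7,8,9}  ✓accept
'a' @ 2: {}  — dead — no transitions
rest 'cd' ignored (set empty)
end set {} — state 1 not in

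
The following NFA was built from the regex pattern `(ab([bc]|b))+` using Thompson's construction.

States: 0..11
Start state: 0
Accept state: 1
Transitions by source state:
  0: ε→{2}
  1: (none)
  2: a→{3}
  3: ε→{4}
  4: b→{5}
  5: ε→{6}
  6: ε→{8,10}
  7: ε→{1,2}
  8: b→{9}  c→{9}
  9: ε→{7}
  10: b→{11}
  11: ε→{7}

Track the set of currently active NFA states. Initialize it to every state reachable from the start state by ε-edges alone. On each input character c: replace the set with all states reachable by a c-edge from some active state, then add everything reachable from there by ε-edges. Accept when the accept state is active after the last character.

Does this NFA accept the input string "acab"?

S₀ = ε-closure({0}) = {0,2}
'a' @ 1: {3,4}
'c' @ 2: {}  — dead — no transitions
rest 'ab' ignored (set empty)
end set {} — state 1 not in

Answer: REJECT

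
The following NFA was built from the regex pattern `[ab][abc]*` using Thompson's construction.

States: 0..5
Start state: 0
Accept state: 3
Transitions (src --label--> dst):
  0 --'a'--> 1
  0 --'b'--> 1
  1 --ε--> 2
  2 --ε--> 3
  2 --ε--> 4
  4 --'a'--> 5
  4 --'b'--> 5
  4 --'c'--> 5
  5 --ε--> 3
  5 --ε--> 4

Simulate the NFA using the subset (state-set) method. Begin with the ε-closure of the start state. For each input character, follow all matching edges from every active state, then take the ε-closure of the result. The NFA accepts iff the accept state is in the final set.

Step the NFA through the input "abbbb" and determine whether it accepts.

Answer: ACCEPT

Trace:
initial (ε-close {0}): {0}
'a' @ 1: {1,2,3,4}  [accepting]
'b' @ 2: {3,4,5}  [accepting]
'b' @ 3: {3,4,5}  [accepting]
'b' @ 4: {3,4,5}  [accepting]
'b' @ 5: {3,4,5}  [accepting]
final: {3,4,5}; accept 3 in set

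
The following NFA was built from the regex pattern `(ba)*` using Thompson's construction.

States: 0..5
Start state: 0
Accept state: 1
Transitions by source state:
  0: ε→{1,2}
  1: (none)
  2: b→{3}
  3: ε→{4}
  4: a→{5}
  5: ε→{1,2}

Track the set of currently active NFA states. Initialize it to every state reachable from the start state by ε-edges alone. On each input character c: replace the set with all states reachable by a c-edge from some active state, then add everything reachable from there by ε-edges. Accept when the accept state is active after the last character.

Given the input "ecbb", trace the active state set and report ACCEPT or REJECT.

Answer: REJECT

Derivation:
start: ε-closure({0}) = {0,1,2}
'e' @ 1: {}  — no active states
rest 'cbb' ignored (set empty)
final: {}; accept 1 not in set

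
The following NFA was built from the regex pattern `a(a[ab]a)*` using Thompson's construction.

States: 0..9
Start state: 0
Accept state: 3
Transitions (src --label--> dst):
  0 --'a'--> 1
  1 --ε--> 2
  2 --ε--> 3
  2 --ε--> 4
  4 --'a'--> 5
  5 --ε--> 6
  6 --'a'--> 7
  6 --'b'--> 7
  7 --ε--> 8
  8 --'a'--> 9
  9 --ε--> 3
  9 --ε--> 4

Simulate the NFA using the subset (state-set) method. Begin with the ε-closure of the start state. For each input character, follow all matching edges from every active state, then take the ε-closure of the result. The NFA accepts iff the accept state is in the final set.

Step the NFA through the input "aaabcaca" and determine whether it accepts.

Answer: REJECT

Derivation:
S₀ = ε-closure({0}) = {0}
'a' @ 1: {1,2,3,4}  [accepting]
'a' @ 2: {5,6}
'a' @ 3: {7,8}
'b' @ 4: {}  — state set empty
rest 'caca' ignored (set empty)
end set {} — state 3 not in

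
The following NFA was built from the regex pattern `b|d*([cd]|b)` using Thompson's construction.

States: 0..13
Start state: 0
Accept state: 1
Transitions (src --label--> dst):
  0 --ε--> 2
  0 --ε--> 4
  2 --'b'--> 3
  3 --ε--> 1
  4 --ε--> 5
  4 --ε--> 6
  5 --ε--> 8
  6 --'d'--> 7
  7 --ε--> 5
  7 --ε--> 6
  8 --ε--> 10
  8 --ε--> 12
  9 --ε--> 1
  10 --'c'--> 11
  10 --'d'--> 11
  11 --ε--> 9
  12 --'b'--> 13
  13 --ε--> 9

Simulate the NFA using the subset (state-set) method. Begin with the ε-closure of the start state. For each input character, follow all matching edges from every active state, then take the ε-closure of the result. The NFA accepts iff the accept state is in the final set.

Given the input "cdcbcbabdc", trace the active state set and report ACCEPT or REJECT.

S₀ = ε-closure({0}) = {0,2,4,5,6,8,10,12}
'c' @ 1: {1,9,11}  ✓accept
'd' @ 2: {}  — state set empty
rest 'cbcbabdc' ignored (set empty)
after full input: {}  (accept=1 not in)

Answer: REJECT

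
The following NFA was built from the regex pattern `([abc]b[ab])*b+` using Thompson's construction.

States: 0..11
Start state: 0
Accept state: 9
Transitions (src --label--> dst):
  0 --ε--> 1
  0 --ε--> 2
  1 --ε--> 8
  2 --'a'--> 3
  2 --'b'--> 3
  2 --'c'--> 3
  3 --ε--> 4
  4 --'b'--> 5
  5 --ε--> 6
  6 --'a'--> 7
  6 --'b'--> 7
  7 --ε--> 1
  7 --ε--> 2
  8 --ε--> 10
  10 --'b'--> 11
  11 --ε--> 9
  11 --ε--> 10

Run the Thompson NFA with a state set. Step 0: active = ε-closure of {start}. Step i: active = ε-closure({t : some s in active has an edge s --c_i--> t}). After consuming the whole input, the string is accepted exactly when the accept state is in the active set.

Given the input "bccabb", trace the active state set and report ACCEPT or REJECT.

start: ε-closure({0}) = {0,1,2,8,10}
'b' @ 1: {3,4,9,10,11}  (accept∈set)
'c' @ 2: {}  — dead — no transitions
rest 'cabb' ignored (set empty)
end set {} — state 9 not in

Answer: REJECT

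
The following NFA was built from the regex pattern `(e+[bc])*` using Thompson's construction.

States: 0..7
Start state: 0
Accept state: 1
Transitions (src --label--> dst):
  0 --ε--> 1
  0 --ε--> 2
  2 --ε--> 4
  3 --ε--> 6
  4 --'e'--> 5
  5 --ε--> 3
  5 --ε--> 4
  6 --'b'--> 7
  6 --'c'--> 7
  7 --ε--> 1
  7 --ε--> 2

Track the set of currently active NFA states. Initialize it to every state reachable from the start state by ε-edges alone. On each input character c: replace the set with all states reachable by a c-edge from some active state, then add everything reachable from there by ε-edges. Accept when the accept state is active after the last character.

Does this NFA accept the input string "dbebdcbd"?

Answer: REJECT

Derivation:
start: ε-closure({0}) = {0,1,2,4}
'd' @ 1: {}  — state set empty
rest 'bebdcbd' ignored (set empty)
after full input: {}  (accept=1 not in)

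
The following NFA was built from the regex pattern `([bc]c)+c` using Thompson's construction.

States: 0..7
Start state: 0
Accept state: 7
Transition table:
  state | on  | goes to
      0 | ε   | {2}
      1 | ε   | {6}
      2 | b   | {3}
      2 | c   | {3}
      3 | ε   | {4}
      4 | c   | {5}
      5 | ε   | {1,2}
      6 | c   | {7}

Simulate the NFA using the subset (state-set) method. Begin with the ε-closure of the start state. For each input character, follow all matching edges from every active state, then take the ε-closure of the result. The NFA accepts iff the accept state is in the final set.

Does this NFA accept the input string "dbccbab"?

S₀ = ε-closure({0}) = {0,2}
'd' @ 1: {}  — dead — no transitions
rest 'bccbab' ignored (set empty)
after full input: {}  (accept=7 not in)

Answer: REJECT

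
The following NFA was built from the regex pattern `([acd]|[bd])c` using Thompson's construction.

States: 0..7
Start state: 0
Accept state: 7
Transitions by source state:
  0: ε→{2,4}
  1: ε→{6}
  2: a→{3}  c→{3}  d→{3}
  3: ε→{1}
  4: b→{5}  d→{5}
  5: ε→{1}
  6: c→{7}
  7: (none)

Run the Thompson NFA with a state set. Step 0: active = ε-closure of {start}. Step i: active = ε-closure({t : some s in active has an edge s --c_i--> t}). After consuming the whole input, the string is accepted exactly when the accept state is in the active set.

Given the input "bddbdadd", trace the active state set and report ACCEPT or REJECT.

initial (ε-close {0}): {0,2,4}
'b' @ 1: {1,5,6}
'd' @ 2: {}  — dead — no transitions
rest 'dbdadd' ignored (set empty)
end set {} — state 7 not in

Answer: REJECT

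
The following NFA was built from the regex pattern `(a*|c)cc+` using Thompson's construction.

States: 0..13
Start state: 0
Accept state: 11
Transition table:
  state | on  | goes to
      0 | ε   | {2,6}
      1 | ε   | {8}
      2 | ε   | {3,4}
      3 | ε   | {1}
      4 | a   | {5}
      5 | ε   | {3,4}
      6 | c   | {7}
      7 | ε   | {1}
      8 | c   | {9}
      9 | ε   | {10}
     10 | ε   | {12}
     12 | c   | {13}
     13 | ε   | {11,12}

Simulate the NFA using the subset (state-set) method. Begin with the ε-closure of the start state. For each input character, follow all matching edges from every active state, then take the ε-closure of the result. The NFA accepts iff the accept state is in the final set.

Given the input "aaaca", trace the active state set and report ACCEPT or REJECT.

Answer: REJECT

Steps:
start: ε-closure({0}) = {0,1,2,3,4,6,8}
'a' @ 1: {1,3,4,5,8}
'a' @ 2: {1,3,4,5,8}
'a' @ 3: {1,3,4,5,8}
'c' @ 4: {9,10,12}
'a' @ 5: {}  — no active states
final: {}; accept 11 not in set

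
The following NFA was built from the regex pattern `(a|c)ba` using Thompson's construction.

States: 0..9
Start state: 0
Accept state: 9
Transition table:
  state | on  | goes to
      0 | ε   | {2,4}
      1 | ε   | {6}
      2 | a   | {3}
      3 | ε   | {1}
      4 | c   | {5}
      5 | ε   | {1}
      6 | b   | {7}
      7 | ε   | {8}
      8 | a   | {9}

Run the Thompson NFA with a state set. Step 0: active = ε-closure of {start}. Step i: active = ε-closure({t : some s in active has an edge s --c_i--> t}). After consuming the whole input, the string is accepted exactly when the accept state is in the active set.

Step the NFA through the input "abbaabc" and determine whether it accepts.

Answer: REJECT

Trace:
S₀ = ε-closure({0}) = {0,2,4}
'a' @ 1: {1,3,6}
'b' @ 2: {7,8}
'b' @ 3: {}  — dead — no transitions
rest 'aabc' ignored (set empty)
final: {}; accept 9 not in set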